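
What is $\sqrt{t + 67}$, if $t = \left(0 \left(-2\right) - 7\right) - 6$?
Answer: $3 \sqrt{6} \approx 7.3485$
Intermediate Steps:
$t = -13$ ($t = \left(0 - 7\right) - 6 = -7 - 6 = -13$)
$\sqrt{t + 67} = \sqrt{-13 + 67} = \sqrt{54} = 3 \sqrt{6}$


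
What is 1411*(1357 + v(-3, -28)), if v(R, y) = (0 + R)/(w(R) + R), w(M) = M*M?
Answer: 3828043/2 ≈ 1.9140e+6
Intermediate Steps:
w(M) = M²
v(R, y) = R/(R + R²) (v(R, y) = (0 + R)/(R² + R) = R/(R + R²))
1411*(1357 + v(-3, -28)) = 1411*(1357 + 1/(1 - 3)) = 1411*(1357 + 1/(-2)) = 1411*(1357 - ½) = 1411*(2713/2) = 3828043/2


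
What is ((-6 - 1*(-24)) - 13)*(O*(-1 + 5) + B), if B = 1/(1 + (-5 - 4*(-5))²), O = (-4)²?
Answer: 72325/226 ≈ 320.02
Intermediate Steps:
O = 16
B = 1/226 (B = 1/(1 + (-5 + 20)²) = 1/(1 + 15²) = 1/(1 + 225) = 1/226 ≈ 0.0044248)
((-6 - 1*(-24)) - 13)*(O*(-1 + 5) + B) = ((-6 - 1*(-24)) - 13)*(16*(-1 + 5) + 1/226) = ((-6 + 24) - 13)*(16*4 + 1/226) = (18 - 13)*(64 + 1/226) = 5*(14465/226) = 72325/226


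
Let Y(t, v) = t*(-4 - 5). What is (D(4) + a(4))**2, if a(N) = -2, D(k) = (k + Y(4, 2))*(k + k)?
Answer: 66564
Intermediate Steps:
Y(t, v) = -9*t (Y(t, v) = t*(-9) = -9*t)
D(k) = 2*k*(-36 + k) (D(k) = (k - 9*4)*(k + k) = (k - 36)*(2*k) = (-36 + k)*(2*k) = 2*k*(-36 + k))
(D(4) + a(4))**2 = (2*4*(-36 + 4) - 2)**2 = (2*4*(-32) - 2)**2 = (-256 - 2)**2 = (-258)**2 = 66564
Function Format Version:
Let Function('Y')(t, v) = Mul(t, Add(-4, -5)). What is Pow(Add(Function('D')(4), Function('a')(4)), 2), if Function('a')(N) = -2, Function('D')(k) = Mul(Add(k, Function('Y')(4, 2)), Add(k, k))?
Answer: 66564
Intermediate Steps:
Function('Y')(t, v) = Mul(-9, t) (Function('Y')(t, v) = Mul(t, -9) = Mul(-9, t))
Function('D')(k) = Mul(2, k, Add(-36, k)) (Function('D')(k) = Mul(Add(k, Mul(-9, 4)), Add(k, k)) = Mul(Add(k, -36), Mul(2, k)) = Mul(Add(-36, k), Mul(2, k)) = Mul(2, k, Add(-36, k)))
Pow(Add(Function('D')(4), Function('a')(4)), 2) = Pow(Add(Mul(2, 4, Add(-36, 4)), -2), 2) = Pow(Add(Mul(2, 4, -32), -2), 2) = Pow(Add(-256, -2), 2) = Pow(-258, 2) = 66564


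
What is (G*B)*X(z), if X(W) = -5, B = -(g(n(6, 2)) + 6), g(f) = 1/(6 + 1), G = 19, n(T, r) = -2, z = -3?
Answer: 4085/7 ≈ 583.57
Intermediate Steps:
g(f) = ⅐ (g(f) = 1/7 = ⅐)
B = -43/7 (B = -(⅐ + 6) = -1*43/7 = -43/7 ≈ -6.1429)
(G*B)*X(z) = (19*(-43/7))*(-5) = -817/7*(-5) = 4085/7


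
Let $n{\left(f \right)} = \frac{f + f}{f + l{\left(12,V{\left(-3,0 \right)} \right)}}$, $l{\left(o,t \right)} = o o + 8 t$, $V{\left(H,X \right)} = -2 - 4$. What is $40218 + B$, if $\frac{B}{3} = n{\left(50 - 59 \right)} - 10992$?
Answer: $\frac{210000}{29} \approx 7241.4$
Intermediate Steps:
$V{\left(H,X \right)} = -6$ ($V{\left(H,X \right)} = -2 - 4 = -6$)
$l{\left(o,t \right)} = o^{2} + 8 t$
$n{\left(f \right)} = \frac{2 f}{96 + f}$ ($n{\left(f \right)} = \frac{f + f}{f + \left(12^{2} + 8 \left(-6\right)\right)} = \frac{2 f}{f + \left(144 - 48\right)} = \frac{2 f}{f + 96} = \frac{2 f}{96 + f}$)
$B = - \frac{956322}{29}$ ($B = 3 \left(\frac{2 \left(50 - 59\right)}{96 + \left(50 - 59\right)} - 10992\right) = 3 \left(2 \left(-9\right) \frac{1}{96 - 9} - 10992\right) = 3 \left(2 \left(-9\right) \frac{1}{87} - 10992\right) = 3 \left(- \frac{6}{29} - 10992\right) = 3 \left(- \frac{318774}{29}\right) = - \frac{956322}{29} \approx -32977.0$)
$40218 + B = 40218 - \frac{956322}{29} = \frac{210000}{29}$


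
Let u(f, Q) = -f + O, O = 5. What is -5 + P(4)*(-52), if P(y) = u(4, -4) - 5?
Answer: 203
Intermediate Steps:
u(f, Q) = 5 - f (u(f, Q) = -f + 5 = 5 - f)
P(y) = -4 (P(y) = (5 - 1*4) - 5 = (5 - 4) - 5 = 1 - 5 = -4)
-5 + P(4)*(-52) = -5 - 4*(-52) = -5 + 208 = 203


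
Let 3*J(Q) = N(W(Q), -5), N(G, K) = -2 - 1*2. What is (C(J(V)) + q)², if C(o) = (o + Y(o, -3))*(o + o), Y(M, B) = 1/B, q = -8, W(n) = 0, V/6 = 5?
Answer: 1024/81 ≈ 12.642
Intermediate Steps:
V = 30 (V = 6*5 = 30)
N(G, K) = -4 (N(G, K) = -2 - 2 = -4)
J(Q) = -4/3 (J(Q) = (⅓)*(-4) = -4/3)
C(o) = 2*o*(-⅓ + o) (C(o) = (o + 1/(-3))*(o + o) = (o - ⅓)*(2*o) = (-⅓ + o)*(2*o) = 2*o*(-⅓ + o))
(C(J(V)) + q)² = ((⅔)*(-4/3)*(-1 + 3*(-4/3)) - 8)² = ((⅔)*(-4/3)*(-1 - 4) - 8)² = ((⅔)*(-4/3)*(-5) - 8)² = (40/9 - 8)² = (-32/9)² = 1024/81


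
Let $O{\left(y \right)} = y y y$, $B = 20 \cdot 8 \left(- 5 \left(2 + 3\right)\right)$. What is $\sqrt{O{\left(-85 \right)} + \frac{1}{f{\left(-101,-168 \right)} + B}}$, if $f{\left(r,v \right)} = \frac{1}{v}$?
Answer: $\frac{i \sqrt{277329849497510293}}{672001} \approx 783.66 i$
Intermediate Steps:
$B = -4000$ ($B = 160 \left(\left(-5\right) 5\right) = 160 \left(-25\right) = -4000$)
$O{\left(y \right)} = y^{3}$ ($O{\left(y \right)} = y^{2} y = y^{3}$)
$\sqrt{O{\left(-85 \right)} + \frac{1}{f{\left(-101,-168 \right)} + B}} = \sqrt{\left(-85\right)^{3} + \frac{1}{\frac{1}{-168} - 4000}} = \sqrt{-614125 + \frac{1}{- \frac{1}{168} - 4000}} = \sqrt{-614125 + \frac{1}{- \frac{672001}{168}}} = \sqrt{-614125 - \frac{168}{672001}} = \sqrt{- \frac{412692614293}{672001}} = \frac{i \sqrt{277329849497510293}}{672001}$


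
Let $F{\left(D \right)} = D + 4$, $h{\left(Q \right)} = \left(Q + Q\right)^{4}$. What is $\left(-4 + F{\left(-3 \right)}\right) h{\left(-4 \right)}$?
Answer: $-12288$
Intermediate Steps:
$h{\left(Q \right)} = 16 Q^{4}$ ($h{\left(Q \right)} = \left(2 Q\right)^{4} = 16 Q^{4}$)
$F{\left(D \right)} = 4 + D$
$\left(-4 + F{\left(-3 \right)}\right) h{\left(-4 \right)} = \left(-4 + \left(4 - 3\right)\right) 16 \left(-4\right)^{4} = \left(-4 + 1\right) 16 \cdot 256 = \left(-3\right) 4096 = -12288$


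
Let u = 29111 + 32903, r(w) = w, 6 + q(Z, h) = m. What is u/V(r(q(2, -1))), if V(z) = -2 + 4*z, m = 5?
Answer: -31007/3 ≈ -10336.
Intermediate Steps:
q(Z, h) = -1 (q(Z, h) = -6 + 5 = -1)
u = 62014
u/V(r(q(2, -1))) = 62014/(-2 + 4*(-1)) = 62014/(-2 - 4) = 62014/(-6) = 62014*(-⅙) = -31007/3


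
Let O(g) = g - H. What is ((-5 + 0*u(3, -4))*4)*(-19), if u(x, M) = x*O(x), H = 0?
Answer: 380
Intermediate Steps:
O(g) = g (O(g) = g - 1*0 = g + 0 = g)
u(x, M) = x**2 (u(x, M) = x*x = x**2)
((-5 + 0*u(3, -4))*4)*(-19) = ((-5 + 0*3**2)*4)*(-19) = ((-5 + 0*9)*4)*(-19) = ((-5 + 0)*4)*(-19) = -5*4*(-19) = -20*(-19) = 380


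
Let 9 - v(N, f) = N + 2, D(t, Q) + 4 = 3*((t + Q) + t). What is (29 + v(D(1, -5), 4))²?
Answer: 2401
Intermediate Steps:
D(t, Q) = -4 + 3*Q + 6*t (D(t, Q) = -4 + 3*((t + Q) + t) = -4 + 3*((Q + t) + t) = -4 + 3*(Q + 2*t) = -4 + (3*Q + 6*t) = -4 + 3*Q + 6*t)
v(N, f) = 7 - N (v(N, f) = 9 - (N + 2) = 9 - (2 + N) = 9 + (-2 - N) = 7 - N)
(29 + v(D(1, -5), 4))² = (29 + (7 - (-4 + 3*(-5) + 6*1)))² = (29 + (7 - (-4 - 15 + 6)))² = (29 + (7 - 1*(-13)))² = (29 + (7 + 13))² = (29 + 20)² = 49² = 2401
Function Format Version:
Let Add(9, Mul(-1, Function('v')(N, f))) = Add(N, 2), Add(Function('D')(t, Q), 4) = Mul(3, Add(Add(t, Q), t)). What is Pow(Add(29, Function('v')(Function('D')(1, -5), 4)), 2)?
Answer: 2401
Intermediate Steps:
Function('D')(t, Q) = Add(-4, Mul(3, Q), Mul(6, t)) (Function('D')(t, Q) = Add(-4, Mul(3, Add(Add(t, Q), t))) = Add(-4, Mul(3, Add(Add(Q, t), t))) = Add(-4, Mul(3, Add(Q, Mul(2, t)))) = Add(-4, Add(Mul(3, Q), Mul(6, t))) = Add(-4, Mul(3, Q), Mul(6, t)))
Function('v')(N, f) = Add(7, Mul(-1, N)) (Function('v')(N, f) = Add(9, Mul(-1, Add(N, 2))) = Add(9, Mul(-1, Add(2, N))) = Add(9, Add(-2, Mul(-1, N))) = Add(7, Mul(-1, N)))
Pow(Add(29, Function('v')(Function('D')(1, -5), 4)), 2) = Pow(Add(29, Add(7, Mul(-1, Add(-4, Mul(3, -5), Mul(6, 1))))), 2) = Pow(Add(29, Add(7, Mul(-1, Add(-4, -15, 6)))), 2) = Pow(Add(29, Add(7, Mul(-1, -13))), 2) = Pow(Add(29, Add(7, 13)), 2) = Pow(Add(29, 20), 2) = Pow(49, 2) = 2401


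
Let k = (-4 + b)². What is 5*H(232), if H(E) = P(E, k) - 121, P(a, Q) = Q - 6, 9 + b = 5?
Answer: -315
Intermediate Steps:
b = -4 (b = -9 + 5 = -4)
k = 64 (k = (-4 - 4)² = (-8)² = 64)
P(a, Q) = -6 + Q
H(E) = -63 (H(E) = (-6 + 64) - 121 = 58 - 121 = -63)
5*H(232) = 5*(-63) = -315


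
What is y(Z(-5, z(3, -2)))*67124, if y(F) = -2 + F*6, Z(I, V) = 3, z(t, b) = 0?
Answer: 1073984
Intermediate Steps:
y(F) = -2 + 6*F
y(Z(-5, z(3, -2)))*67124 = (-2 + 6*3)*67124 = (-2 + 18)*67124 = 16*67124 = 1073984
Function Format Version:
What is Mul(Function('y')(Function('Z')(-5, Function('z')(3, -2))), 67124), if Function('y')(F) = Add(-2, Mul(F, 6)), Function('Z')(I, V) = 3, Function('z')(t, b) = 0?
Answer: 1073984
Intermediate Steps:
Function('y')(F) = Add(-2, Mul(6, F))
Mul(Function('y')(Function('Z')(-5, Function('z')(3, -2))), 67124) = Mul(Add(-2, Mul(6, 3)), 67124) = Mul(Add(-2, 18), 67124) = Mul(16, 67124) = 1073984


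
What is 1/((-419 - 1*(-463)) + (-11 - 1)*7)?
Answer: -1/40 ≈ -0.025000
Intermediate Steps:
1/((-419 - 1*(-463)) + (-11 - 1)*7) = 1/((-419 + 463) - 12*7) = 1/(44 - 84) = 1/(-40) = -1/40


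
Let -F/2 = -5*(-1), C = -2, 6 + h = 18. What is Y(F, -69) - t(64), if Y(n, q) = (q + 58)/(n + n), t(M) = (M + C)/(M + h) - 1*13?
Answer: 4839/380 ≈ 12.734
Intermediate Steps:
h = 12 (h = -6 + 18 = 12)
t(M) = -13 + (-2 + M)/(12 + M) (t(M) = (M - 2)/(M + 12) - 1*13 = (-2 + M)/(12 + M) - 13 = -13 + (-2 + M)/(12 + M))
F = -10 (F = -(-10)*(-1) = -2*5 = -10)
Y(n, q) = (58 + q)/(2*n) (Y(n, q) = (58 + q)/((2*n)) = (58 + q)*(1/(2*n)) = (58 + q)/(2*n))
Y(F, -69) - t(64) = (1/2)*(58 - 69)/(-10) - 2*(-79 - 6*64)/(12 + 64) = (1/2)*(-1/10)*(-11) - 2*(-79 - 384)/76 = 11/20 - 2*(-463)/76 = 11/20 - 1*(-463/38) = 11/20 + 463/38 = 4839/380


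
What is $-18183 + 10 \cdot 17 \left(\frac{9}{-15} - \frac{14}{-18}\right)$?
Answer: $- \frac{163375}{9} \approx -18153.0$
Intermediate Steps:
$-18183 + 10 \cdot 17 \left(\frac{9}{-15} - \frac{14}{-18}\right) = -18183 + 170 \left(9 \left(- \frac{1}{15}\right) - - \frac{7}{9}\right) = -18183 + 170 \left(- \frac{3}{5} + \frac{7}{9}\right) = -18183 + 170 \cdot \frac{8}{45} = -18183 + \frac{272}{9} = - \frac{163375}{9}$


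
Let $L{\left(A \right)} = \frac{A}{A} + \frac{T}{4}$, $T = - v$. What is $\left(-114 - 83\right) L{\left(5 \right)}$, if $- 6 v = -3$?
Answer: $- \frac{1379}{8} \approx -172.38$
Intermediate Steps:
$v = \frac{1}{2}$ ($v = \left(- \frac{1}{6}\right) \left(-3\right) = \frac{1}{2} \approx 0.5$)
$T = - \frac{1}{2}$ ($T = \left(-1\right) \frac{1}{2} = - \frac{1}{2} \approx -0.5$)
$L{\left(A \right)} = \frac{7}{8}$ ($L{\left(A \right)} = \frac{A}{A} - \frac{1}{2 \cdot 4} = 1 - \frac{1}{8} = \frac{7}{8}$)
$\left(-114 - 83\right) L{\left(5 \right)} = \left(-114 - 83\right) \frac{7}{8} = \left(-197\right) \frac{7}{8} = - \frac{1379}{8}$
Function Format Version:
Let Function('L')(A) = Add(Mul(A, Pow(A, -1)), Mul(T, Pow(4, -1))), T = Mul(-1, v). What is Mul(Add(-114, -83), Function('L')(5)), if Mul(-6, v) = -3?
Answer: Rational(-1379, 8) ≈ -172.38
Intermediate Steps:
v = Rational(1, 2) (v = Mul(Rational(-1, 6), -3) = Rational(1, 2) ≈ 0.50000)
T = Rational(-1, 2) (T = Mul(-1, Rational(1, 2)) = Rational(-1, 2) ≈ -0.50000)
Function('L')(A) = Rational(7, 8) (Function('L')(A) = Add(Mul(A, Pow(A, -1)), Mul(Rational(-1, 2), Pow(4, -1))) = Add(1, Mul(Rational(-1, 2), Rational(1, 4))) = Add(1, Rational(-1, 8)) = Rational(7, 8))
Mul(Add(-114, -83), Function('L')(5)) = Mul(Add(-114, -83), Rational(7, 8)) = Mul(-197, Rational(7, 8)) = Rational(-1379, 8)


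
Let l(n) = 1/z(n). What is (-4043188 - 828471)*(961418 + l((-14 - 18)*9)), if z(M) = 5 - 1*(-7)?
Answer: -56204412701203/12 ≈ -4.6837e+12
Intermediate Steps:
z(M) = 12 (z(M) = 5 + 7 = 12)
l(n) = 1/12
(-4043188 - 828471)*(961418 + l((-14 - 18)*9)) = (-4043188 - 828471)*(961418 + 1/12) = -4871659*11537017/12 = -56204412701203/12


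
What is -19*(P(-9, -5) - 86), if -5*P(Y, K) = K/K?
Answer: 8189/5 ≈ 1637.8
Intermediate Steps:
P(Y, K) = -1/5 (P(Y, K) = -K/(5*K) = -1/5*1 = -1/5)
-19*(P(-9, -5) - 86) = -19*(-1/5 - 86) = -19*(-431/5) = 8189/5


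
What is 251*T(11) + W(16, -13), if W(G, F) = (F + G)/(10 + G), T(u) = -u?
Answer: -71783/26 ≈ -2760.9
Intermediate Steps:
W(G, F) = (F + G)/(10 + G)
251*T(11) + W(16, -13) = 251*(-1*11) + (-13 + 16)/(10 + 16) = 251*(-11) + 3/26 = -2761 + (1/26)*3 = -2761 + 3/26 = -71783/26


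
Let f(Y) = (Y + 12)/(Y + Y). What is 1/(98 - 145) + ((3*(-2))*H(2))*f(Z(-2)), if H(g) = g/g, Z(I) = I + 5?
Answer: -706/47 ≈ -15.021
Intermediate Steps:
Z(I) = 5 + I
H(g) = 1
f(Y) = (12 + Y)/(2*Y) (f(Y) = (12 + Y)/((2*Y)) = (12 + Y)*(1/(2*Y)) = (12 + Y)/(2*Y))
1/(98 - 145) + ((3*(-2))*H(2))*f(Z(-2)) = 1/(98 - 145) + ((3*(-2))*1)*((12 + (5 - 2))/(2*(5 - 2))) = 1/(-47) + (-6*1)*((½)*(12 + 3)/3) = -1/47 - 3*15/3 = -1/47 - 6*5/2 = -1/47 - 15 = -706/47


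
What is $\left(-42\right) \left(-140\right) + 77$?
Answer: $5957$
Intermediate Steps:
$\left(-42\right) \left(-140\right) + 77 = 5880 + 77 = 5957$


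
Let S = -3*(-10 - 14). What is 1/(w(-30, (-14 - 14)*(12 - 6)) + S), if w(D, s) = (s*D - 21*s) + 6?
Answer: 1/8646 ≈ 0.00011566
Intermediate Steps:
w(D, s) = 6 - 21*s + D*s (w(D, s) = (D*s - 21*s) + 6 = (-21*s + D*s) + 6 = 6 - 21*s + D*s)
S = 72 (S = -3*(-24) = 72)
1/(w(-30, (-14 - 14)*(12 - 6)) + S) = 1/((6 - 21*(-14 - 14)*(12 - 6) - 30*(-14 - 14)*(12 - 6)) + 72) = 1/((6 - (-588)*6 - (-840)*6) + 72) = 1/((6 - 21*(-168) - 30*(-168)) + 72) = 1/((6 + 3528 + 5040) + 72) = 1/(8574 + 72) = 1/8646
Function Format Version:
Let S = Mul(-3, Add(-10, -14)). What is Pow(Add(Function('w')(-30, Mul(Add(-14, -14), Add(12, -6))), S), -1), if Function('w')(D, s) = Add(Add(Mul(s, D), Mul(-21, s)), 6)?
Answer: Rational(1, 8646) ≈ 0.00011566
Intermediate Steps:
Function('w')(D, s) = Add(6, Mul(-21, s), Mul(D, s)) (Function('w')(D, s) = Add(Add(Mul(D, s), Mul(-21, s)), 6) = Add(Add(Mul(-21, s), Mul(D, s)), 6) = Add(6, Mul(-21, s), Mul(D, s)))
S = 72 (S = Mul(-3, -24) = 72)
Pow(Add(Function('w')(-30, Mul(Add(-14, -14), Add(12, -6))), S), -1) = Pow(Add(Add(6, Mul(-21, Mul(Add(-14, -14), Add(12, -6))), Mul(-30, Mul(Add(-14, -14), Add(12, -6)))), 72), -1) = Pow(Add(Add(6, Mul(-21, Mul(-28, 6)), Mul(-30, Mul(-28, 6))), 72), -1) = Pow(Add(Add(6, Mul(-21, -168), Mul(-30, -168)), 72), -1) = Pow(Add(Add(6, 3528, 5040), 72), -1) = Pow(Add(8574, 72), -1) = Pow(8646, -1) = Rational(1, 8646)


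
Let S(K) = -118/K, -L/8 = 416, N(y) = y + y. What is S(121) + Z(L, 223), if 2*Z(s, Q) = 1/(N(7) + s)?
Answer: -782225/801988 ≈ -0.97536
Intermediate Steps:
N(y) = 2*y
L = -3328 (L = -8*416 = -3328)
Z(s, Q) = 1/(2*(14 + s)) (Z(s, Q) = 1/(2*(2*7 + s)) = 1/(2*(14 + s)))
S(121) + Z(L, 223) = -118/121 + 1/(2*(14 - 3328)) = -118*1/121 + (1/2)/(-3314) = -118/121 + (1/2)*(-1/3314) = -118/121 - 1/6628 = -782225/801988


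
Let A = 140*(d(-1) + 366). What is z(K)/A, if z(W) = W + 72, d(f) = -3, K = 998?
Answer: 107/5082 ≈ 0.021055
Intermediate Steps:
z(W) = 72 + W
A = 50820 (A = 140*(-3 + 366) = 140*363 = 50820)
z(K)/A = (72 + 998)/50820 = 1070*(1/50820) = 107/5082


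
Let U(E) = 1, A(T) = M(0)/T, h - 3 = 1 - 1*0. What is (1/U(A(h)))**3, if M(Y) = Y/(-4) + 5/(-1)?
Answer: 1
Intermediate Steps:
h = 4 (h = 3 + (1 - 1*0) = 3 + (1 + 0) = 3 + 1 = 4)
M(Y) = -5 - Y/4 (M(Y) = Y*(-1/4) + 5*(-1) = -Y/4 - 5 = -5 - Y/4)
A(T) = -5/T (A(T) = (-5 - 1/4*0)/T = (-5 + 0)/T = -5/T)
(1/U(A(h)))**3 = (1/1)**3 = 1**3 = 1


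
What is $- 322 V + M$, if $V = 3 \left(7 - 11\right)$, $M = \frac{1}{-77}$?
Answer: $\frac{297527}{77} \approx 3864.0$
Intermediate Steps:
$M = - \frac{1}{77} \approx -0.012987$
$V = -12$ ($V = 3 \left(-4\right) = -12$)
$- 322 V + M = \left(-322\right) \left(-12\right) - \frac{1}{77} = 3864 - \frac{1}{77} = \frac{297527}{77}$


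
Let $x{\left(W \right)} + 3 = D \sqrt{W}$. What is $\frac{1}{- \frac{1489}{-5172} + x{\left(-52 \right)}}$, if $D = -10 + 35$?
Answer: $- \frac{5580588}{66889095133} - \frac{1337479200 i \sqrt{13}}{869558236729} \approx -8.343 \cdot 10^{-5} - 0.0055458 i$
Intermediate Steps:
$D = 25$
$x{\left(W \right)} = -3 + 25 \sqrt{W}$
$\frac{1}{- \frac{1489}{-5172} + x{\left(-52 \right)}} = \frac{1}{- \frac{1489}{-5172} - \left(3 - 25 \sqrt{-52}\right)} = \frac{1}{\left(-1489\right) \left(- \frac{1}{5172}\right) - \left(3 - 25 \cdot 2 i \sqrt{13}\right)} = \frac{1}{\frac{1489}{5172} - \left(3 - 50 i \sqrt{13}\right)} = \frac{1}{- \frac{14027}{5172} + 50 i \sqrt{13}}$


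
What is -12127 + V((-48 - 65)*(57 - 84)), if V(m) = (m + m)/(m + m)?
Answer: -12126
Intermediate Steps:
V(m) = 1 (V(m) = (2*m)/((2*m)) = (2*m)*(1/(2*m)) = 1)
-12127 + V((-48 - 65)*(57 - 84)) = -12127 + 1 = -12126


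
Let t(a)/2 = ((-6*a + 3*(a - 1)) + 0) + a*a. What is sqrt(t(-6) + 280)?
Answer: sqrt(382) ≈ 19.545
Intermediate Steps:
t(a) = -6 - 6*a + 2*a**2 (t(a) = 2*(((-6*a + 3*(a - 1)) + 0) + a*a) = 2*(((-6*a + 3*(-1 + a)) + 0) + a**2) = 2*(((-6*a + (-3 + 3*a)) + 0) + a**2) = 2*(((-3 - 3*a) + 0) + a**2) = 2*((-3 - 3*a) + a**2) = 2*(-3 + a**2 - 3*a) = -6 - 6*a + 2*a**2)
sqrt(t(-6) + 280) = sqrt((-6 - 6*(-6) + 2*(-6)**2) + 280) = sqrt((-6 + 36 + 2*36) + 280) = sqrt((-6 + 36 + 72) + 280) = sqrt(102 + 280) = sqrt(382)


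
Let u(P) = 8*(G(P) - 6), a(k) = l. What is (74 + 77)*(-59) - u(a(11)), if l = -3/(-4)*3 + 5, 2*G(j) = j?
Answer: -8890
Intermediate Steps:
G(j) = j/2
l = 29/4 (l = -3*(-¼)*3 + 5 = -(-3)*3/4 + 5 = -1*(-9/4) + 5 = 9/4 + 5 = 29/4 ≈ 7.2500)
a(k) = 29/4
u(P) = -48 + 4*P (u(P) = 8*(P/2 - 6) = 8*(-6 + P/2) = -48 + 4*P)
(74 + 77)*(-59) - u(a(11)) = (74 + 77)*(-59) - (-48 + 4*(29/4)) = 151*(-59) - (-48 + 29) = -8909 - 1*(-19) = -8909 + 19 = -8890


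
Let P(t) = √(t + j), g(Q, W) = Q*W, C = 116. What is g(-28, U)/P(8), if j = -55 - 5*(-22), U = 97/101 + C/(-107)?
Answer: 5348*√7/32421 ≈ 0.43643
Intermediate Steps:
U = -1337/10807 (U = 97/101 + 116/(-107) = 97*(1/101) + 116*(-1/107) = 97/101 - 116/107 = -1337/10807 ≈ -0.12372)
j = 55 (j = -55 + 110 = 55)
P(t) = √(55 + t) (P(t) = √(t + 55) = √(55 + t))
g(-28, U)/P(8) = (-28*(-1337/10807))/(√(55 + 8)) = 37436/(10807*(√63)) = 37436/(10807*((3*√7))) = 37436*(√7/21)/10807 = 5348*√7/32421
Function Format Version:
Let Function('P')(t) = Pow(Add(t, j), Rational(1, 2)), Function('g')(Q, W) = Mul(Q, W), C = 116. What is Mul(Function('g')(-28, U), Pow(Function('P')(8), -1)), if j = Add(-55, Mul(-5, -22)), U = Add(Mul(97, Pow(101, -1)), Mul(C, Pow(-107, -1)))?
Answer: Mul(Rational(5348, 32421), Pow(7, Rational(1, 2))) ≈ 0.43643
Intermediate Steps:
U = Rational(-1337, 10807) (U = Add(Mul(97, Pow(101, -1)), Mul(116, Pow(-107, -1))) = Add(Mul(97, Rational(1, 101)), Mul(116, Rational(-1, 107))) = Add(Rational(97, 101), Rational(-116, 107)) = Rational(-1337, 10807) ≈ -0.12372)
j = 55 (j = Add(-55, 110) = 55)
Function('P')(t) = Pow(Add(55, t), Rational(1, 2)) (Function('P')(t) = Pow(Add(t, 55), Rational(1, 2)) = Pow(Add(55, t), Rational(1, 2)))
Mul(Function('g')(-28, U), Pow(Function('P')(8), -1)) = Mul(Mul(-28, Rational(-1337, 10807)), Pow(Pow(Add(55, 8), Rational(1, 2)), -1)) = Mul(Rational(37436, 10807), Pow(Pow(63, Rational(1, 2)), -1)) = Mul(Rational(37436, 10807), Pow(Mul(3, Pow(7, Rational(1, 2))), -1)) = Mul(Rational(37436, 10807), Mul(Rational(1, 21), Pow(7, Rational(1, 2)))) = Mul(Rational(5348, 32421), Pow(7, Rational(1, 2)))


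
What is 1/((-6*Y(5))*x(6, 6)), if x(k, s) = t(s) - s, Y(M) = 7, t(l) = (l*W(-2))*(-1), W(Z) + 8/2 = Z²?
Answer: 1/252 ≈ 0.0039683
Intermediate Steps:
W(Z) = -4 + Z²
t(l) = 0 (t(l) = (l*(-4 + (-2)²))*(-1) = (l*(-4 + 4))*(-1) = (l*0)*(-1) = 0*(-1) = 0)
x(k, s) = -s (x(k, s) = 0 - s = -s)
1/((-6*Y(5))*x(6, 6)) = 1/((-6*7)*(-1*6)) = 1/(-42*(-6)) = 1/252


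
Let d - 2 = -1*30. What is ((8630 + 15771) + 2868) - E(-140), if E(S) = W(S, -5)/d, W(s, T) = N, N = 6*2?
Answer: 190886/7 ≈ 27269.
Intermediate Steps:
d = -28 (d = 2 - 1*30 = 2 - 30 = -28)
N = 12
W(s, T) = 12
E(S) = -3/7 (E(S) = 12/(-28) = 12*(-1/28) = -3/7)
((8630 + 15771) + 2868) - E(-140) = ((8630 + 15771) + 2868) - 1*(-3/7) = (24401 + 2868) + 3/7 = 27269 + 3/7 = 190886/7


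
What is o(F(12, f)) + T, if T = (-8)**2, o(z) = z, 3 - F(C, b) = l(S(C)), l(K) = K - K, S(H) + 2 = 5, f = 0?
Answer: 67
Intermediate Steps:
S(H) = 3 (S(H) = -2 + 5 = 3)
l(K) = 0
F(C, b) = 3 (F(C, b) = 3 - 1*0 = 3 + 0 = 3)
T = 64
o(F(12, f)) + T = 3 + 64 = 67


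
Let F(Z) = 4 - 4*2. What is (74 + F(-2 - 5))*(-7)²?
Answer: 3430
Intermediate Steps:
F(Z) = -4 (F(Z) = 4 - 8 = -4)
(74 + F(-2 - 5))*(-7)² = (74 - 4)*(-7)² = 70*49 = 3430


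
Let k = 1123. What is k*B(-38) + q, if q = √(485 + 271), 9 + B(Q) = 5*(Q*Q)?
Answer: 8097953 + 6*√21 ≈ 8.0980e+6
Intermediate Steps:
B(Q) = -9 + 5*Q² (B(Q) = -9 + 5*(Q*Q) = -9 + 5*Q²)
q = 6*√21 (q = √756 = 6*√21 ≈ 27.495)
k*B(-38) + q = 1123*(-9 + 5*(-38)²) + 6*√21 = 1123*(-9 + 5*1444) + 6*√21 = 1123*(-9 + 7220) + 6*√21 = 1123*7211 + 6*√21 = 8097953 + 6*√21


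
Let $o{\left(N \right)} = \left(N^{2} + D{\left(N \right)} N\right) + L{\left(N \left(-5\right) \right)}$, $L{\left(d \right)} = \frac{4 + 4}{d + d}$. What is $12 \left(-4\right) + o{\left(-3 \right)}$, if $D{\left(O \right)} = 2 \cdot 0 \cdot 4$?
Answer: $- \frac{581}{15} \approx -38.733$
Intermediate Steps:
$D{\left(O \right)} = 0$ ($D{\left(O \right)} = 0 \cdot 4 = 0$)
$L{\left(d \right)} = \frac{4}{d}$ ($L{\left(d \right)} = \frac{8}{2 d} = 8 \frac{1}{2 d} = \frac{4}{d}$)
$o{\left(N \right)} = N^{2} - \frac{4}{5 N}$ ($o{\left(N \right)} = \left(N^{2} + 0 N\right) + \frac{4}{N \left(-5\right)} = \left(N^{2} + 0\right) + \frac{4}{\left(-5\right) N} = N^{2} + 4 \left(- \frac{1}{5 N}\right) = N^{2} - \frac{4}{5 N}$)
$12 \left(-4\right) + o{\left(-3 \right)} = 12 \left(-4\right) + \frac{- \frac{4}{5} + \left(-3\right)^{3}}{-3} = -48 - \frac{- \frac{4}{5} - 27}{3} = -48 - - \frac{139}{15} = -48 + \frac{139}{15} = - \frac{581}{15}$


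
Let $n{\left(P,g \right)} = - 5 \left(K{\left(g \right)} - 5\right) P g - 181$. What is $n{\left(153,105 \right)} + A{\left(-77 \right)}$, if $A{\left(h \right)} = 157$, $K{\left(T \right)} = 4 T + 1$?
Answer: $-33415224$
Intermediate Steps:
$K{\left(T \right)} = 1 + 4 T$
$n{\left(P,g \right)} = -181 + P g \left(20 - 20 g\right)$ ($n{\left(P,g \right)} = - 5 \left(\left(1 + 4 g\right) - 5\right) P g - 181 = - 5 \left(-4 + 4 g\right) P g - 181 = \left(20 - 20 g\right) P g - 181 = P \left(20 - 20 g\right) g - 181 = P g \left(20 - 20 g\right) - 181 = -181 + P g \left(20 - 20 g\right)$)
$n{\left(153,105 \right)} + A{\left(-77 \right)} = \left(-181 - 3060 \cdot 105^{2} + 20 \cdot 153 \cdot 105\right) + 157 = \left(-181 - 3060 \cdot 11025 + 321300\right) + 157 = \left(-181 - 33736500 + 321300\right) + 157 = -33415381 + 157 = -33415224$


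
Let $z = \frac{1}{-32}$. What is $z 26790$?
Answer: $- \frac{13395}{16} \approx -837.19$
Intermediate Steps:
$z = - \frac{1}{32} \approx -0.03125$
$z 26790 = \left(- \frac{1}{32}\right) 26790 = - \frac{13395}{16}$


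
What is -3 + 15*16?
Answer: 237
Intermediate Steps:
-3 + 15*16 = -3 + 240 = 237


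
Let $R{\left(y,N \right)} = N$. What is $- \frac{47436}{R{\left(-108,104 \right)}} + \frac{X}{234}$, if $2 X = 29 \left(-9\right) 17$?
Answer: $- \frac{24211}{52} \approx -465.6$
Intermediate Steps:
$X = - \frac{4437}{2}$ ($X = \frac{29 \left(-9\right) 17}{2} = \frac{\left(-261\right) 17}{2} = \frac{1}{2} \left(-4437\right) = - \frac{4437}{2} \approx -2218.5$)
$- \frac{47436}{R{\left(-108,104 \right)}} + \frac{X}{234} = - \frac{47436}{104} - \frac{4437}{2 \cdot 234} = \left(-47436\right) \frac{1}{104} - \frac{493}{52} = - \frac{11859}{26} - \frac{493}{52} = - \frac{24211}{52}$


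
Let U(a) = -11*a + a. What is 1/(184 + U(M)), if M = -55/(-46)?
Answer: 23/3957 ≈ 0.0058125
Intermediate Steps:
M = 55/46 (M = -55*(-1/46) = 55/46 ≈ 1.1957)
U(a) = -10*a
1/(184 + U(M)) = 1/(184 - 10*55/46) = 1/(184 - 275/23) = 1/(3957/23) = 23/3957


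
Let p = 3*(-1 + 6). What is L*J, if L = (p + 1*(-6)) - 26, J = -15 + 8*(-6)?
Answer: 1071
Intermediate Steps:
p = 15 (p = 3*5 = 15)
J = -63 (J = -15 - 48 = -63)
L = -17 (L = (15 + 1*(-6)) - 26 = (15 - 6) - 26 = 9 - 26 = -17)
L*J = -17*(-63) = 1071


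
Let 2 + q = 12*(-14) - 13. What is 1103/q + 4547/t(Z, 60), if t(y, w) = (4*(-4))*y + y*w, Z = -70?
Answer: -4229341/563640 ≈ -7.5036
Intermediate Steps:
q = -183 (q = -2 + (12*(-14) - 13) = -2 + (-168 - 13) = -2 - 181 = -183)
t(y, w) = -16*y + w*y
1103/q + 4547/t(Z, 60) = 1103/(-183) + 4547/((-70*(-16 + 60))) = 1103*(-1/183) + 4547/((-70*44)) = -1103/183 + 4547/(-3080) = -1103/183 + 4547*(-1/3080) = -1103/183 - 4547/3080 = -4229341/563640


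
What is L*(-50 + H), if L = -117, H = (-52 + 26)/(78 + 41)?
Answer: 699192/119 ≈ 5875.6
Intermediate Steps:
H = -26/119 ≈ -0.21849
L*(-50 + H) = -117*(-50 - 26/119) = -117*(-5976/119) = 699192/119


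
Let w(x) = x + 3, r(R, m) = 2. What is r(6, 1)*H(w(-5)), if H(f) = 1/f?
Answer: -1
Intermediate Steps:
w(x) = 3 + x
H(f) = 1/f
r(6, 1)*H(w(-5)) = 2/(3 - 5) = 2/(-2) = 2*(-½) = -1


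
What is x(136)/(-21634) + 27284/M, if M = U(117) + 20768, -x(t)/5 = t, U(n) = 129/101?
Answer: 30521450808/22690788449 ≈ 1.3451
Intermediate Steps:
U(n) = 129/101 (U(n) = 129*(1/101) = 129/101)
x(t) = -5*t
M = 2097697/101 (M = 129/101 + 20768 = 2097697/101 ≈ 20769.)
x(136)/(-21634) + 27284/M = -5*136/(-21634) + 27284/(2097697/101) = -680*(-1/21634) + 27284*(101/2097697) = 340/10817 + 2755684/2097697 = 30521450808/22690788449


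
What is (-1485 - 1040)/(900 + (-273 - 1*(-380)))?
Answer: -2525/1007 ≈ -2.5074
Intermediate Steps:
(-1485 - 1040)/(900 + (-273 - 1*(-380))) = -2525/(900 + (-273 + 380)) = -2525/(900 + 107) = -2525/1007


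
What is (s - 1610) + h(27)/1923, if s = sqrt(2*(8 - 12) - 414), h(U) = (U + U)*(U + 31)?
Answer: -1030966/641 + I*sqrt(422) ≈ -1608.4 + 20.543*I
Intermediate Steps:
h(U) = 2*U*(31 + U) (h(U) = (2*U)*(31 + U) = 2*U*(31 + U))
s = I*sqrt(422) (s = sqrt(2*(-4) - 414) = sqrt(-8 - 414) = sqrt(-422) = I*sqrt(422) ≈ 20.543*I)
(s - 1610) + h(27)/1923 = (I*sqrt(422) - 1610) + (2*27*(31 + 27))/1923 = (-1610 + I*sqrt(422)) + (2*27*58)*(1/1923) = (-1610 + I*sqrt(422)) + 3132*(1/1923) = (-1610 + I*sqrt(422)) + 1044/641 = -1030966/641 + I*sqrt(422)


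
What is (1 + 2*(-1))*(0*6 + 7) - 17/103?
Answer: -738/103 ≈ -7.1650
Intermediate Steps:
(1 + 2*(-1))*(0*6 + 7) - 17/103 = (1 - 2)*(0 + 7) - 17*1/103 = -1*7 - 17/103 = -7 - 17/103 = -738/103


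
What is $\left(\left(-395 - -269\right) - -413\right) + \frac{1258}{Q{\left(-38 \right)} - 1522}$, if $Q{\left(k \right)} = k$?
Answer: $\frac{223231}{780} \approx 286.19$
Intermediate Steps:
$\left(\left(-395 - -269\right) - -413\right) + \frac{1258}{Q{\left(-38 \right)} - 1522} = \left(\left(-395 - -269\right) - -413\right) + \frac{1258}{-38 - 1522} = \left(\left(-395 + 269\right) + 413\right) + \frac{1258}{-1560} = \left(-126 + 413\right) + 1258 \left(- \frac{1}{1560}\right) = 287 - \frac{629}{780} = \frac{223231}{780}$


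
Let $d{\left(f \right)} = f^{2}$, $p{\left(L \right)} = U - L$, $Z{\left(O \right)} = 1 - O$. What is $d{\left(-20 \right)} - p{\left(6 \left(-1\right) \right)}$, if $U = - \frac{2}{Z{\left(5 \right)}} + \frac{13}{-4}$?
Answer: $\frac{1587}{4} \approx 396.75$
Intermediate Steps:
$U = - \frac{11}{4}$ ($U = - \frac{2}{1 - 5} + \frac{13}{-4} = - \frac{2}{1 - 5} + 13 \left(- \frac{1}{4}\right) = - \frac{2}{-4} - \frac{13}{4} = \left(-2\right) \left(- \frac{1}{4}\right) - \frac{13}{4} = \frac{1}{2} - \frac{13}{4} = - \frac{11}{4} \approx -2.75$)
$p{\left(L \right)} = - \frac{11}{4} - L$
$d{\left(-20 \right)} - p{\left(6 \left(-1\right) \right)} = \left(-20\right)^{2} - \left(- \frac{11}{4} - 6 \left(-1\right)\right) = 400 - \left(- \frac{11}{4} - -6\right) = 400 - \left(- \frac{11}{4} + 6\right) = 400 - \frac{13}{4} = \frac{1587}{4}$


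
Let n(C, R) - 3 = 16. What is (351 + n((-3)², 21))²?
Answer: 136900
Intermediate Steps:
n(C, R) = 19 (n(C, R) = 3 + 16 = 19)
(351 + n((-3)², 21))² = (351 + 19)² = 370² = 136900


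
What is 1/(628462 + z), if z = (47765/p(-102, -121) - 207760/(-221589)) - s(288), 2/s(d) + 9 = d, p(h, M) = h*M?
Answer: 28260131526/17760554443027309 ≈ 1.5912e-6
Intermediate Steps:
p(h, M) = M*h
s(d) = 2/(-9 + d)
z = 135663934297/28260131526 (z = (47765/((-121*(-102))) - 207760/(-221589)) - 2/(-9 + 288) = (47765/12342 - 207760*(-1/221589)) - 2/279 = (47765*(1/12342) + 207760/221589) - 2/279 = (47765/12342 + 207760/221589) - 1*2/279 = 4382790835/911617146 - 2/279 = 135663934297/28260131526 ≈ 4.8005)
1/(628462 + z) = 1/(628462 + 135663934297/28260131526) = 1/(17760554443027309/28260131526) = 28260131526/17760554443027309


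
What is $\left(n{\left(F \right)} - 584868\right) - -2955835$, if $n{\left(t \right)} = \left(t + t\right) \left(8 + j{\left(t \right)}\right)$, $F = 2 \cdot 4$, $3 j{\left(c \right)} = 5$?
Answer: $\frac{7113365}{3} \approx 2.3711 \cdot 10^{6}$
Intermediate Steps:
$j{\left(c \right)} = \frac{5}{3}$ ($j{\left(c \right)} = \frac{1}{3} \cdot 5 = \frac{5}{3}$)
$F = 8$
$n{\left(t \right)} = \frac{58 t}{3}$ ($n{\left(t \right)} = \left(t + t\right) \left(8 + \frac{5}{3}\right) = 2 t \frac{29}{3} = \frac{58 t}{3}$)
$\left(n{\left(F \right)} - 584868\right) - -2955835 = \left(\frac{58}{3} \cdot 8 - 584868\right) - -2955835 = \left(\frac{464}{3} - 584868\right) + 2955835 = - \frac{1754140}{3} + 2955835 = \frac{7113365}{3}$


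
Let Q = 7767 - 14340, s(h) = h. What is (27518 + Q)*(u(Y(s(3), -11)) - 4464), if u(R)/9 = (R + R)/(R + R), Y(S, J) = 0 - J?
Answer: -93309975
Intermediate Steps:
Y(S, J) = -J
u(R) = 9 (u(R) = 9*((R + R)/(R + R)) = 9*((2*R)/((2*R))) = 9*((2*R)*(1/(2*R))) = 9*1 = 9)
Q = -6573
(27518 + Q)*(u(Y(s(3), -11)) - 4464) = (27518 - 6573)*(9 - 4464) = 20945*(-4455) = -93309975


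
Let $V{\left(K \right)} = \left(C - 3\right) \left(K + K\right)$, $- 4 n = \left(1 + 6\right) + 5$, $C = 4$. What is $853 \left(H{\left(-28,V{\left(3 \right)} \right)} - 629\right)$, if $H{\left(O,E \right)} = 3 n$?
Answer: $-544214$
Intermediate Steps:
$n = -3$ ($n = - \frac{\left(1 + 6\right) + 5}{4} = - \frac{7 + 5}{4} = \left(- \frac{1}{4}\right) 12 = -3$)
$V{\left(K \right)} = 2 K$ ($V{\left(K \right)} = \left(4 - 3\right) \left(K + K\right) = 1 \cdot 2 K = 2 K$)
$H{\left(O,E \right)} = -9$ ($H{\left(O,E \right)} = 3 \left(-3\right) = -9$)
$853 \left(H{\left(-28,V{\left(3 \right)} \right)} - 629\right) = 853 \left(-9 - 629\right) = 853 \left(-638\right) = -544214$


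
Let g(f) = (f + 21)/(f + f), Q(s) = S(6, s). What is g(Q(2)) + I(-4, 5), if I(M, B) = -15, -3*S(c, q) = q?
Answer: -121/4 ≈ -30.250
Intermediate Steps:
S(c, q) = -q/3
Q(s) = -s/3
g(f) = (21 + f)/(2*f) (g(f) = (21 + f)/((2*f)) = (21 + f)*(1/(2*f)) = (21 + f)/(2*f))
g(Q(2)) + I(-4, 5) = (21 - ⅓*2)/(2*((-⅓*2))) - 15 = (21 - ⅔)/(2*(-⅔)) - 15 = (½)*(-3/2)*(61/3) - 15 = -61/4 - 15 = -121/4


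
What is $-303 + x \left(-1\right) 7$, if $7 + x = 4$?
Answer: $-282$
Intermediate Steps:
$x = -3$ ($x = -7 + 4 = -3$)
$-303 + x \left(-1\right) 7 = -303 + \left(-3\right) \left(-1\right) 7 = -303 + 3 \cdot 7 = -303 + 21 = -282$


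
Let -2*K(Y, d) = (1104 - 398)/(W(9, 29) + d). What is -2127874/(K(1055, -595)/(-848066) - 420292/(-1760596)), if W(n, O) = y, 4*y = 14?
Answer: -234909203875427260907/26353861394125 ≈ -8.9136e+6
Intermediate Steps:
y = 7/2 (y = (¼)*14 = 7/2 ≈ 3.5000)
W(n, O) = 7/2
K(Y, d) = -353/(7/2 + d) (K(Y, d) = -(1104 - 398)/(2*(7/2 + d)) = -353/(7/2 + d))
-2127874/(K(1055, -595)/(-848066) - 420292/(-1760596)) = -2127874/(-706/(7 + 2*(-595))/(-848066) - 420292/(-1760596)) = -2127874/(-706/(7 - 1190)*(-1/848066) - 420292*(-1/1760596)) = -2127874/(-706/(-1183)*(-1/848066) + 105073/440149) = -2127874/(-706*(-1/1183)*(-1/848066) + 105073/440149) = -2127874/((706/1183)*(-1/848066) + 105073/440149) = -2127874/(-353/501631039 + 105073/440149) = -2127874/52707722788250/220792400184811 = -2127874*220792400184811/52707722788250 = -234909203875427260907/26353861394125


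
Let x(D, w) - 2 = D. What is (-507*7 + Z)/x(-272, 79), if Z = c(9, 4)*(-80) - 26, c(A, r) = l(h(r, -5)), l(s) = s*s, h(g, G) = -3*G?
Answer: 4315/54 ≈ 79.907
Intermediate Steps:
l(s) = s²
x(D, w) = 2 + D
c(A, r) = 225 (c(A, r) = (-3*(-5))² = 15² = 225)
Z = -18026 (Z = 225*(-80) - 26 = -18000 - 26 = -18026)
(-507*7 + Z)/x(-272, 79) = (-507*7 - 18026)/(2 - 272) = (-3549 - 18026)/(-270) = -21575*(-1/270) = 4315/54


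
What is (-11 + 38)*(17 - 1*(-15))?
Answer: 864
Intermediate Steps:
(-11 + 38)*(17 - 1*(-15)) = 27*(17 + 15) = 27*32 = 864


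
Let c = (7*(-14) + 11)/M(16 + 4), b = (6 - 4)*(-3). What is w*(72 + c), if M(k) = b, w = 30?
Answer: 2595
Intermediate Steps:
b = -6 (b = 2*(-3) = -6)
M(k) = -6
c = 29/2 (c = (7*(-14) + 11)/(-6) = (-98 + 11)*(-⅙) = -87*(-⅙) = 29/2 ≈ 14.500)
w*(72 + c) = 30*(72 + 29/2) = 30*(173/2) = 2595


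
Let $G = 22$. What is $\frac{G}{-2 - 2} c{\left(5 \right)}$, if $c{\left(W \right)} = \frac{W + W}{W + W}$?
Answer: $- \frac{11}{2} \approx -5.5$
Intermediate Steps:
$c{\left(W \right)} = 1$ ($c{\left(W \right)} = \frac{2 W}{2 W} = 2 W \frac{1}{2 W} = 1$)
$\frac{G}{-2 - 2} c{\left(5 \right)} = \frac{1}{-2 - 2} \cdot 22 \cdot 1 = \frac{1}{-4} \cdot 22 \cdot 1 = \left(- \frac{1}{4}\right) 22 \cdot 1 = \left(- \frac{11}{2}\right) 1 = - \frac{11}{2}$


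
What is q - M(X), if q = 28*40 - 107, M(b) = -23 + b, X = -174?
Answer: 1210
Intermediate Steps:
q = 1013 (q = 1120 - 107 = 1013)
q - M(X) = 1013 - (-23 - 174) = 1013 - 1*(-197) = 1013 + 197 = 1210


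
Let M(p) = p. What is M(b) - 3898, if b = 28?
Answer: -3870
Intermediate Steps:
M(b) - 3898 = 28 - 3898 = -3870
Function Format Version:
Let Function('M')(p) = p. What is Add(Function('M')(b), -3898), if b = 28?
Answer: -3870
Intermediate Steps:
Add(Function('M')(b), -3898) = Add(28, -3898) = -3870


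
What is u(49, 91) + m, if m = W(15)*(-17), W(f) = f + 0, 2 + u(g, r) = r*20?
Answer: 1563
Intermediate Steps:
u(g, r) = -2 + 20*r (u(g, r) = -2 + r*20 = -2 + 20*r)
W(f) = f
m = -255 (m = 15*(-17) = -255)
u(49, 91) + m = (-2 + 20*91) - 255 = (-2 + 1820) - 255 = 1818 - 255 = 1563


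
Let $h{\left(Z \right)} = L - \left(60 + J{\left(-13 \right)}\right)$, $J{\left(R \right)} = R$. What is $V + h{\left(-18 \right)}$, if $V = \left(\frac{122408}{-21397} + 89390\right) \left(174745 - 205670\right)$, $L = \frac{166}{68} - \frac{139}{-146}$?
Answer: $- \frac{73399909701779402}{26553677} \approx -2.7642 \cdot 10^{9}$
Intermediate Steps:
$L = \frac{4211}{1241}$ ($L = 166 \cdot \frac{1}{68} - - \frac{139}{146} = \frac{83}{34} + \frac{139}{146} = \frac{4211}{1241} \approx 3.3932$)
$V = - \frac{59145776425350}{21397}$ ($V = \left(122408 \left(- \frac{1}{21397}\right) + 89390\right) \left(-30925\right) = \left(- \frac{122408}{21397} + 89390\right) \left(-30925\right) = \frac{1912555422}{21397} \left(-30925\right) = - \frac{59145776425350}{21397} \approx -2.7642 \cdot 10^{9}$)
$h{\left(Z \right)} = - \frac{54116}{1241}$ ($h{\left(Z \right)} = \frac{4211}{1241} - \left(60 - 13\right) = \frac{4211}{1241} - 47 = - \frac{54116}{1241}$)
$V + h{\left(-18 \right)} = - \frac{59145776425350}{21397} - \frac{54116}{1241} = - \frac{73399909701779402}{26553677}$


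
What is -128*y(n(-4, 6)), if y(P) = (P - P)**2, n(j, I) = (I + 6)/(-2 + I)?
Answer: 0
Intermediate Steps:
n(j, I) = (6 + I)/(-2 + I)
y(P) = 0 (y(P) = 0**2 = 0)
-128*y(n(-4, 6)) = -128*0 = 0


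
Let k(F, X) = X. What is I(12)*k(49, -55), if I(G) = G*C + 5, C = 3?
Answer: -2255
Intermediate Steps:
I(G) = 5 + 3*G (I(G) = G*3 + 5 = 3*G + 5 = 5 + 3*G)
I(12)*k(49, -55) = (5 + 3*12)*(-55) = (5 + 36)*(-55) = 41*(-55) = -2255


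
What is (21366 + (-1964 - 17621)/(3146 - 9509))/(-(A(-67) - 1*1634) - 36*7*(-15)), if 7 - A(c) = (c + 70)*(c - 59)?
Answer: 135971443/31999527 ≈ 4.2492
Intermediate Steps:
A(c) = 7 - (-59 + c)*(70 + c) (A(c) = 7 - (c + 70)*(c - 59) = 7 - (70 + c)*(-59 + c) = 7 - (-59 + c)*(70 + c))
(21366 + (-1964 - 17621)/(3146 - 9509))/(-(A(-67) - 1*1634) - 36*7*(-15)) = (21366 + (-1964 - 17621)/(3146 - 9509))/(-((4137 - 1*(-67)**2 - 11*(-67)) - 1*1634) - 36*7*(-15)) = (21366 - 19585/(-6363))/(-((4137 - 1*4489 + 737) - 1634) - 252*(-15)) = (21366 - 19585*(-1/6363))/(-((4137 - 4489 + 737) - 1634) + 3780) = (21366 + 19585/6363)/(-(385 - 1634) + 3780) = 135971443/(6363*(-1*(-1249) + 3780)) = 135971443/(6363*(1249 + 3780)) = (135971443/6363)/5029 = (135971443/6363)*(1/5029) = 135971443/31999527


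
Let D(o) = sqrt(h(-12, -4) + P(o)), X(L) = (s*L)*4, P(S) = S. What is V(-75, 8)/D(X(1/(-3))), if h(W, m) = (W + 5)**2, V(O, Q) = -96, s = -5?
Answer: -96*sqrt(501)/167 ≈ -12.867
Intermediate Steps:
h(W, m) = (5 + W)**2
X(L) = -20*L (X(L) = -5*L*4 = -20*L)
D(o) = sqrt(49 + o) (D(o) = sqrt((5 - 12)**2 + o) = sqrt((-7)**2 + o) = sqrt(49 + o))
V(-75, 8)/D(X(1/(-3))) = -96/sqrt(49 - 20/(-3)) = -96/sqrt(49 - 20*(-1/3)) = -96/sqrt(49 + 20/3) = -96*sqrt(501)/167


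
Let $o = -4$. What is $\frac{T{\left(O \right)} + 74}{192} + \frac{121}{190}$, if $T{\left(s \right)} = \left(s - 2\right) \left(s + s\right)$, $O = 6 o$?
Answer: $\frac{68603}{9120} \approx 7.5223$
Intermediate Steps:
$O = -24$ ($O = 6 \left(-4\right) = -24$)
$T{\left(s \right)} = 2 s \left(-2 + s\right)$ ($T{\left(s \right)} = \left(-2 + s\right) 2 s = 2 s \left(-2 + s\right)$)
$\frac{T{\left(O \right)} + 74}{192} + \frac{121}{190} = \frac{2 \left(-24\right) \left(-2 - 24\right) + 74}{192} + \frac{121}{190} = \left(2 \left(-24\right) \left(-26\right) + 74\right) \frac{1}{192} + 121 \cdot \frac{1}{190} = \left(1248 + 74\right) \frac{1}{192} + \frac{121}{190} = 1322 \cdot \frac{1}{192} + \frac{121}{190} = \frac{661}{96} + \frac{121}{190} = \frac{68603}{9120}$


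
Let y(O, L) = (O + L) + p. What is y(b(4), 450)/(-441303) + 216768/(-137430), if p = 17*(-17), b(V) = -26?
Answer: -10443017/6619545 ≈ -1.5776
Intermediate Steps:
p = -289
y(O, L) = -289 + L + O (y(O, L) = (O + L) - 289 = (L + O) - 289 = -289 + L + O)
y(b(4), 450)/(-441303) + 216768/(-137430) = (-289 + 450 - 26)/(-441303) + 216768/(-137430) = 135*(-1/441303) + 216768*(-1/137430) = -45/147101 - 36128/22905 = -10443017/6619545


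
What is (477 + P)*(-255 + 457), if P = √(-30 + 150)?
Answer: 96354 + 404*√30 ≈ 98567.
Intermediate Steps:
P = 2*√30 (P = √120 = 2*√30 ≈ 10.954)
(477 + P)*(-255 + 457) = (477 + 2*√30)*(-255 + 457) = (477 + 2*√30)*202 = 96354 + 404*√30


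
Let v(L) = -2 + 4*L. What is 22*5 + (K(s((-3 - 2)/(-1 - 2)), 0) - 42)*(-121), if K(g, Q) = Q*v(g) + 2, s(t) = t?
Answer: 4950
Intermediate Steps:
K(g, Q) = 2 + Q*(-2 + 4*g) (K(g, Q) = Q*(-2 + 4*g) + 2 = 2 + Q*(-2 + 4*g))
22*5 + (K(s((-3 - 2)/(-1 - 2)), 0) - 42)*(-121) = 22*5 + ((2 + 2*0*(-1 + 2*((-3 - 2)/(-1 - 2)))) - 42)*(-121) = 110 + ((2 + 2*0*(-1 + 2*(-5/(-3)))) - 42)*(-121) = 110 + ((2 + 2*0*(-1 + 2*(-5*(-⅓)))) - 42)*(-121) = 110 + ((2 + 2*0*(-1 + 2*(5/3))) - 42)*(-121) = 110 + ((2 + 2*0*(-1 + 10/3)) - 42)*(-121) = 110 + ((2 + 2*0*(7/3)) - 42)*(-121) = 110 + ((2 + 0) - 42)*(-121) = 110 + (2 - 42)*(-121) = 110 - 40*(-121) = 110 + 4840 = 4950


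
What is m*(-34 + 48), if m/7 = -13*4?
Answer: -5096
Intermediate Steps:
m = -364 (m = 7*(-13*4) = 7*(-52) = -364)
m*(-34 + 48) = -364*(-34 + 48) = -364*14 = -5096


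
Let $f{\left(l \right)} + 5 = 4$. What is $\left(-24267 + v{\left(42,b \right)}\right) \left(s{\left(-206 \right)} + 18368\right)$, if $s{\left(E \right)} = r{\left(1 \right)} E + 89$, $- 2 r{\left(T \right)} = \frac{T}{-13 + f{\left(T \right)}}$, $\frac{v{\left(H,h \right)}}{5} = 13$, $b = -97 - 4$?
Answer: $- \frac{3125627795}{7} \approx -4.4652 \cdot 10^{8}$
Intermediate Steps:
$b = -101$ ($b = -97 - 4 = -101$)
$f{\left(l \right)} = -1$ ($f{\left(l \right)} = -5 + 4 = -1$)
$v{\left(H,h \right)} = 65$ ($v{\left(H,h \right)} = 5 \cdot 13 = 65$)
$r{\left(T \right)} = \frac{T}{28}$ ($r{\left(T \right)} = - \frac{\frac{1}{-13 - 1} T}{2} = - \frac{\frac{1}{-14} T}{2} = - \frac{\left(- \frac{1}{14}\right) T}{2} = \frac{T}{28}$)
$s{\left(E \right)} = 89 + \frac{E}{28}$ ($s{\left(E \right)} = \frac{1}{28} \cdot 1 E + 89 = \frac{E}{28} + 89 = 89 + \frac{E}{28}$)
$\left(-24267 + v{\left(42,b \right)}\right) \left(s{\left(-206 \right)} + 18368\right) = \left(-24267 + 65\right) \left(\left(89 + \frac{1}{28} \left(-206\right)\right) + 18368\right) = - 24202 \left(\left(89 - \frac{103}{14}\right) + 18368\right) = - 24202 \left(\frac{1143}{14} + 18368\right) = \left(-24202\right) \frac{258295}{14} = - \frac{3125627795}{7}$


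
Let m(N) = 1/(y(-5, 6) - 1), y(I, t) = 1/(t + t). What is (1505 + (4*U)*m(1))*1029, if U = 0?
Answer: 1548645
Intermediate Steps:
y(I, t) = 1/(2*t)
m(N) = -12/11 (m(N) = 1/((½)/6 - 1) = 1/((½)*(⅙) - 1) = 1/(1/12 - 1) = 1/(-11/12) = -12/11)
(1505 + (4*U)*m(1))*1029 = (1505 + (4*0)*(-12/11))*1029 = (1505 + 0*(-12/11))*1029 = (1505 + 0)*1029 = 1505*1029 = 1548645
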